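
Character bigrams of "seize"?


Word: "seize" (length 5)
Number of bigrams = 5 - 2 + 1 = 4
  Position 0: "se"
  Position 1: "ei"
  Position 2: "iz"
  Position 3: "ze"
Bigrams = "se", "ei", "iz", "ze"


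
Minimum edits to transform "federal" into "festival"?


Word 1: "federal" (length 7)
Word 2: "festival" (length 8)
One optimal edit sequence (insert/delete/substitute each cost 1):
  1. keep 'f'
  2. keep 'e'
  3. insert 's'  (+1)
  4. substitute 'd' -> 't'  (+1)
  5. substitute 'e' -> 'i'  (+1)
  6. substitute 'r' -> 'v'  (+1)
  7. keep 'a'
  8. keep 'l'
Total edit operations: 4
Edit distance = 4


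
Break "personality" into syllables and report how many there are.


Word: "personality"
Syllable breakdown: per · son · al · i · ty
Counting: 5 parts
= 5 syllables


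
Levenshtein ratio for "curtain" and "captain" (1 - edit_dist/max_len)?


Word 1: "curtain" (length 7)
Word 2: "captain" (length 7)
One optimal edit sequence:
  1. keep 'c'
  2. substitute 'u' -> 'a'  (+1)
  3. substitute 'r' -> 'p'  (+1)
  4. keep 't'
  5. keep 'a'
  6. keep 'i'
  7. keep 'n'
Edit distance = 2
Max length = max(7, 7) = 7
Similarity = 1 - 2/7
= 0.7143


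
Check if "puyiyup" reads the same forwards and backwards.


Word: "puyiyup"
Reversed: "puyiyup"
Forward == Backward? puyiyup == puyiyup
Palindrome = Yes


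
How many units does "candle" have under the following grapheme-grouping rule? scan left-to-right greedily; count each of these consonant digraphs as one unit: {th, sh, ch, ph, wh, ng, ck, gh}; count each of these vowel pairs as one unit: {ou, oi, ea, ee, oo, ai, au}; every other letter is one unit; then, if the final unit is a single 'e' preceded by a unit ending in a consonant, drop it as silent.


Word: "candle" (6 letters)
Left-to-right scan:
  (1) 'c' (letter)
  (2) 'a' (letter)
  (3) 'n' (letter)
  (4) 'd' (letter)
  (5) 'l' (letter)
  (6) 'e' (letter)
Units from scan: 6
Final unit is 'e' after a consonant -> drop as silent (-1)
Sound units = 5 units


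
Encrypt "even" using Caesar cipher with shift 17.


Word: "even"
Shift: 17
Each letter → (letter + shift) mod 26:
  'e' (4) + 17 = 21 → 'v'
  'v' (21) + 17 = 12 → 'm'
  'e' (4) + 17 = 21 → 'v'
  'n' (13) + 17 = 4 → 'e'
Result = "vmve"


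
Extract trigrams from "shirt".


Word: "shirt" (length 5)
Number of trigrams = 5 - 3 + 1 = 3
  Position 0: "shi"
  Position 1: "hir"
  Position 2: "irt"
Trigrams = "shi", "hir", "irt"


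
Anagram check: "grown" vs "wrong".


Word 1: "grown" → sorted: gnorw
Word 2: "wrong" → sorted: gnorw
Same letters? gnorw == gnorw
Anagram = Yes


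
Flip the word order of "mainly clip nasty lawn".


Original: "mainly clip nasty lawn"
Words (1..n): mainly | clip | nasty | lawn
Reversed (n..1): lawn | nasty | clip | mainly
Result = "lawn nasty clip mainly"


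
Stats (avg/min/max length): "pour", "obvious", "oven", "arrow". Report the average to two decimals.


Lengths: "pour"=4, "obvious"=7, "oven"=4, "arrow"=5
Sum = 20, Count = 4
Average = 20/4 = 5.00
= avg=5.00, min=4, max=7


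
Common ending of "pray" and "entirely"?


Word 1: "pray"
Word 2: "entirely"
Comparing from end:
  Pos -1: 'y' == 'y'
  Pos -2: 'a' != 'l' (stop)
LCS = "y" (length 1)


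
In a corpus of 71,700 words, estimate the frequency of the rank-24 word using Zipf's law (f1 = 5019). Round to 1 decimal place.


Zipf's law: f(r) = f(1) / r
f(1) = 5019
f(24) = 5019 / 24
= 209.1 occurrences


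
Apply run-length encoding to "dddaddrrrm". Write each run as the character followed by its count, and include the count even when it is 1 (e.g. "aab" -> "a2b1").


String: "dddaddrrrm"
Scanning for consecutive runs:
  'd' x 3
  'a' x 1
  'd' x 2
  'r' x 3
  'm' x 1
RLE = "d3a1d2r3m1"


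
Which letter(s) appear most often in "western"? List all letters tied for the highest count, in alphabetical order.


Word: "western"
Letter counts:
  'e': 2
  'n': 1
  'r': 1
  's': 1
  't': 1
  'w': 1
Maximum count = 2
Most frequent = 'e' (2 times each)


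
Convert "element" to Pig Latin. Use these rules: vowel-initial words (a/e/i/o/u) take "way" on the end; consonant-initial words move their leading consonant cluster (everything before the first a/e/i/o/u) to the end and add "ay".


Word: "element"
Starts with vowel → add 'way'
Pig Latin = "elementway"


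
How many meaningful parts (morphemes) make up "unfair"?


Word: "unfair"
Morphemes: un- | fair
Each morpheme carries meaning
= 2 morphemes


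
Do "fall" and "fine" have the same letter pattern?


Pattern of "fall": [0, 1, 2, 2]
Pattern of "fine": [0, 1, 2, 3]
Patterns do not match
Same pattern = No


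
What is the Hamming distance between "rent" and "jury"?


Comparing character by character (same length = 4):
  Pos 0: 'r' vs 'j' !=
  Pos 1: 'e' vs 'u' !=
  Pos 2: 'n' vs 'r' !=
  Pos 3: 't' vs 'y' !=
Hamming distance = 4


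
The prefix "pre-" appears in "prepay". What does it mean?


Prefix: pre-
Example: prepay = pre- + pay
Meaning = before


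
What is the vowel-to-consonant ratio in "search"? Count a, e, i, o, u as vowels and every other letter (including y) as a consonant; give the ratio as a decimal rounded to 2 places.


Word: "search"
Vowels (a,e,i,o,u): 2
Consonants: 4
Ratio = 2/4
= 0.50


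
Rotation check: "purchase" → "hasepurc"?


Word: "purchase", Candidate: "hasepurc"
Method: check if candidate is substring of word+word
"purchasepurchase" contains "hasepurc"? Yes
Is rotation = Yes


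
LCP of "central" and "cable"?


Word 1: "central"
Word 2: "cable"
Comparing from start:
  Pos 0: 'c' == 'c'
  Pos 1: 'e' != 'a' (stop)
LCP = "c" (length 1)


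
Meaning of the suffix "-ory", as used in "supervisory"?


Suffix: -ory
Example: supervisory = supervise + -ory, with a spelling change
Meaning = relating to / place for


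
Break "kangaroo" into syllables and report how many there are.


Word: "kangaroo"
Syllable breakdown: kan · ga · roo
Counting: 3 parts
= 3 syllables


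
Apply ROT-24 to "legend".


Word: "legend"
Shift: 24
Each letter → (letter + shift) mod 26:
  'l' (11) + 24 = 9 → 'j'
  'e' (4) + 24 = 2 → 'c'
  'g' (6) + 24 = 4 → 'e'
  'e' (4) + 24 = 2 → 'c'
  'n' (13) + 24 = 11 → 'l'
  'd' (3) + 24 = 1 → 'b'
Result = "jceclb"


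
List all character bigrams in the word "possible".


Word: "possible" (length 8)
Number of bigrams = 8 - 2 + 1 = 7
  Position 0: "po"
  Position 1: "os"
  Position 2: "ss"
  Position 3: "si"
  Position 4: "ib"
  Position 5: "bl"
  Position 6: "le"
Bigrams = "po", "os", "ss", "si", "ib", "bl", "le"


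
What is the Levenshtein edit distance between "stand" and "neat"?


Word 1: "stand" (length 5)
Word 2: "neat" (length 4)
One optimal edit sequence (insert/delete/substitute each cost 1):
  1. substitute 's' -> 'n'  (+1)
  2. substitute 't' -> 'e'  (+1)
  3. keep 'a'
  4. delete 'n'  (+1)
  5. substitute 'd' -> 't'  (+1)
Total edit operations: 4
Edit distance = 4


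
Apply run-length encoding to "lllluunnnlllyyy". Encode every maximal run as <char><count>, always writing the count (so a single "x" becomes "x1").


String: "lllluunnnlllyyy"
Scanning for consecutive runs:
  'l' x 4
  'u' x 2
  'n' x 3
  'l' x 3
  'y' x 3
RLE = "l4u2n3l3y3"


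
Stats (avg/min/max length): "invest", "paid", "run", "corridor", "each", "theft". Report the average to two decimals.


Lengths: "invest"=6, "paid"=4, "run"=3, "corridor"=8, "each"=4, "theft"=5
Sum = 30, Count = 6
Average = 30/6 = 5.00
= avg=5.00, min=3, max=8


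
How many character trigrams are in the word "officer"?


Word: "officer" (length 7)
Number of 3-grams = length - 3 + 1 = 7 - 3 + 1
= 5


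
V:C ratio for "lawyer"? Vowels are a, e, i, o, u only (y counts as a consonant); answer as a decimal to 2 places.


Word: "lawyer"
Vowels (a,e,i,o,u): 2
Consonants: 4
Ratio = 2/4
= 0.50


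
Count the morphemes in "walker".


Word: "walker"
Morphemes: walk | -er
Each morpheme carries meaning
= 2 morphemes


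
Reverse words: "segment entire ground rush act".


Original: "segment entire ground rush act"
Words (1..n): segment | entire | ground | rush | act
Reversed (n..1): act | rush | ground | entire | segment
Result = "act rush ground entire segment"


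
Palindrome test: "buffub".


Word: "buffub"
Reversed: "buffub"
Forward == Backward? buffub == buffub
Palindrome = Yes


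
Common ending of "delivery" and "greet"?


Word 1: "delivery"
Word 2: "greet"
Comparing from end:
  Pos -1: 'y' != 't' (stop)
LCS = "" (length 0)


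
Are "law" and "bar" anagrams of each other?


Word 1: "law" → sorted: alw
Word 2: "bar" → sorted: abr
Same letters? alw != abr
Anagram = No


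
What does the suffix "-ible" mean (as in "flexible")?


Suffix: -ible
As in: flexible -> flex + -ible
Meaning = capable of


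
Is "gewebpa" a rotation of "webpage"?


Word: "webpage", Candidate: "gewebpa"
Method: check if candidate is substring of word+word
"webpagewebpage" contains "gewebpa"? Yes
Is rotation = Yes


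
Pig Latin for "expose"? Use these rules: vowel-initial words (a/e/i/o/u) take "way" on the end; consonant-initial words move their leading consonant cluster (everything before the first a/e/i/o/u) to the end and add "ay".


Word: "expose"
Starts with vowel → add 'way'
Pig Latin = "exposeway"


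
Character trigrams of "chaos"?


Word: "chaos" (length 5)
Number of trigrams = 5 - 3 + 1 = 3
  Position 0: "cha"
  Position 1: "hao"
  Position 2: "aos"
Trigrams = "cha", "hao", "aos"


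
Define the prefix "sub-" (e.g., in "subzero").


Prefix: sub-
Example: subzero (sub- + zero)
Meaning = under / below


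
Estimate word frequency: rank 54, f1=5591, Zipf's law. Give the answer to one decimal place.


Zipf's law: f(r) = f(1) / r
f(1) = 5591
f(54) = 5591 / 54
= 103.5 occurrences


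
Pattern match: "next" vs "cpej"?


Pattern of "next": [0, 1, 2, 3]
Pattern of "cpej": [0, 1, 2, 3]
Patterns match
Same pattern = Yes


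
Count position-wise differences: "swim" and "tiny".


Comparing character by character (same length = 4):
  Pos 0: 's' vs 't' !=
  Pos 1: 'w' vs 'i' !=
  Pos 2: 'i' vs 'n' !=
  Pos 3: 'm' vs 'y' !=
Hamming distance = 4


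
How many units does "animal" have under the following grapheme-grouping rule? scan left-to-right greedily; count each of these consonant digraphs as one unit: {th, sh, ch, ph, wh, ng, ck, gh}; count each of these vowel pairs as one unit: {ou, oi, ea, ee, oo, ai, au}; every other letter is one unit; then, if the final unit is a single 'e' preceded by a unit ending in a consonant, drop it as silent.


Word: "animal" (6 letters)
Left-to-right scan:
  1. 'a' (letter)
  2. 'n' (letter)
  3. 'i' (letter)
  4. 'm' (letter)
  5. 'a' (letter)
  6. 'l' (letter)
Units from scan: 6
Sound units = 6 units


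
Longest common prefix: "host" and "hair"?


Word 1: "host"
Word 2: "hair"
Comparing from start:
  Pos 0: 'h' == 'h'
  Pos 1: 'o' != 'a' (stop)
LCP = "h" (length 1)


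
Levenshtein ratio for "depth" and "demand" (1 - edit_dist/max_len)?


Word 1: "depth" (length 5)
Word 2: "demand" (length 6)
One optimal edit sequence:
  1. keep 'd'
  2. keep 'e'
  3. insert 'm'  (+1)
  4. substitute 'p' -> 'a'  (+1)
  5. substitute 't' -> 'n'  (+1)
  6. substitute 'h' -> 'd'  (+1)
Edit distance = 4
Max length = max(5, 6) = 6
Similarity = 1 - 4/6
= 0.3333


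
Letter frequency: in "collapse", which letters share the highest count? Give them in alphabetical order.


Word: "collapse"
Letter counts:
  'a': 1
  'c': 1
  'e': 1
  'l': 2
  'o': 1
  'p': 1
  's': 1
Maximum count = 2
Most frequent = 'l' (2 times each)


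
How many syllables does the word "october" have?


Word: "october"
Syllable breakdown: oc / to / ber
Counting: 3 parts
= 3 syllables


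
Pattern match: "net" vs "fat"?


Pattern of "net": [0, 1, 2]
Pattern of "fat": [0, 1, 2]
Patterns match
Same pattern = Yes


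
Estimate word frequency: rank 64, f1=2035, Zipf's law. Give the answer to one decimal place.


Zipf's law: f(r) = f(1) / r
f(1) = 2035
f(64) = 2035 / 64
= 31.8 occurrences


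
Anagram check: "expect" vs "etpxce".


Word 1: "expect" → sorted: ceeptx
Word 2: "etpxce" → sorted: ceeptx
Same letters? ceeptx == ceeptx
Anagram = Yes


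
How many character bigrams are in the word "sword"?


Word: "sword" (length 5)
Number of 2-grams = length - 2 + 1 = 5 - 2 + 1
= 4


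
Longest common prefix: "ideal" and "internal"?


Word 1: "ideal"
Word 2: "internal"
Comparing from start:
  Pos 0: 'i' == 'i'
  Pos 1: 'd' != 'n' (stop)
LCP = "i" (length 1)


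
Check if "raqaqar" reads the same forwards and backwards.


Word: "raqaqar"
Reversed: "raqaqar"
Forward == Backward? raqaqar == raqaqar
Palindrome = Yes


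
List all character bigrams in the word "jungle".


Word: "jungle" (length 6)
Number of bigrams = 6 - 2 + 1 = 5
  Position 0: "ju"
  Position 1: "un"
  Position 2: "ng"
  Position 3: "gl"
  Position 4: "le"
Bigrams = "ju", "un", "ng", "gl", "le"


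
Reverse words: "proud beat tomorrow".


Original: "proud beat tomorrow"
Words (1..n): proud | beat | tomorrow
Reversed (n..1): tomorrow | beat | proud
Result = "tomorrow beat proud"


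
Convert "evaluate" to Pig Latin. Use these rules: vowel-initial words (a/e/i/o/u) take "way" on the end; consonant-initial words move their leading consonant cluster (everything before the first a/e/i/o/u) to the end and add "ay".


Word: "evaluate"
Starts with vowel → add 'way'
Pig Latin = "evaluateway"


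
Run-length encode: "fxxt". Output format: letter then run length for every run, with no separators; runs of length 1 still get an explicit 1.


String: "fxxt"
Scanning for consecutive runs:
  'f' x 1
  'x' x 2
  't' x 1
RLE = "f1x2t1"


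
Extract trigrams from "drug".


Word: "drug" (length 4)
Number of trigrams = 4 - 3 + 1 = 2
  Position 0: "dru"
  Position 1: "rug"
Trigrams = "dru", "rug"


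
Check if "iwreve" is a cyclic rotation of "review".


Word: "review", Candidate: "iwreve"
Method: check if candidate is substring of word+word
"reviewreview" contains "iwreve"? No
Is rotation = No


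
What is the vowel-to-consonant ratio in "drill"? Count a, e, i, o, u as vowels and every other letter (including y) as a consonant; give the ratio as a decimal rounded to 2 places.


Word: "drill"
Vowels (a,e,i,o,u): 1
Consonants: 4
Ratio = 1/4
= 0.25


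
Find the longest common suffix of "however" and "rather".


Word 1: "however"
Word 2: "rather"
Comparing from end:
  Pos -1: 'r' == 'r'
  Pos -2: 'e' == 'e'
  Pos -3: 'v' != 'h' (stop)
LCS = "er" (length 2)


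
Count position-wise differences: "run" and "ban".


Comparing character by character (same length = 3):
  Pos 0: 'r' vs 'b' !=
  Pos 1: 'u' vs 'a' !=
  Pos 2: 'n' vs 'n' =
Hamming distance = 2


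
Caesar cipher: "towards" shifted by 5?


Word: "towards"
Shift: 5
Each letter → (letter + shift) mod 26:
  't' (19) + 5 = 24 → 'y'
  'o' (14) + 5 = 19 → 't'
  'w' (22) + 5 = 1 → 'b'
  'a' (0) + 5 = 5 → 'f'
  'r' (17) + 5 = 22 → 'w'
  'd' (3) + 5 = 8 → 'i'
  's' (18) + 5 = 23 → 'x'
Result = "ytbfwix"


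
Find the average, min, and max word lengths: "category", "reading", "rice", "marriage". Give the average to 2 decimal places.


Lengths: "category"=8, "reading"=7, "rice"=4, "marriage"=8
Sum = 27, Count = 4
Average = 27/4 = 6.75
= avg=6.75, min=4, max=8


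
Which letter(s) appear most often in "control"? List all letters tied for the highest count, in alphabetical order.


Word: "control"
Letter counts:
  'c': 1
  'l': 1
  'n': 1
  'o': 2
  'r': 1
  't': 1
Maximum count = 2
Most frequent = 'o' (2 times each)


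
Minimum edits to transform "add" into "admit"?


Word 1: "add" (length 3)
Word 2: "admit" (length 5)
One optimal edit sequence (insert/delete/substitute each cost 1):
  1. keep 'a'
  2. keep 'd'
  3. insert 'm'  (+1)
  4. insert 'i'  (+1)
  5. substitute 'd' -> 't'  (+1)
Total edit operations: 3
Edit distance = 3


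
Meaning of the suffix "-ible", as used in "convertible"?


Suffix: -ible
As in: convertible -> convert + -ible
Meaning = capable of


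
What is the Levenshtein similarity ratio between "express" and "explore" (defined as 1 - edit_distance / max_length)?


Word 1: "express" (length 7)
Word 2: "explore" (length 7)
One optimal edit sequence:
  1. keep 'e'
  2. keep 'x'
  3. keep 'p'
  4. substitute 'r' -> 'l'  (+1)
  5. substitute 'e' -> 'o'  (+1)
  6. substitute 's' -> 'r'  (+1)
  7. substitute 's' -> 'e'  (+1)
Edit distance = 4
Max length = max(7, 7) = 7
Similarity = 1 - 4/7
= 0.4286


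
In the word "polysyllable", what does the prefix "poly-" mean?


Prefix: poly-
Example: polysyllable (poly- + syllable)
Meaning = many


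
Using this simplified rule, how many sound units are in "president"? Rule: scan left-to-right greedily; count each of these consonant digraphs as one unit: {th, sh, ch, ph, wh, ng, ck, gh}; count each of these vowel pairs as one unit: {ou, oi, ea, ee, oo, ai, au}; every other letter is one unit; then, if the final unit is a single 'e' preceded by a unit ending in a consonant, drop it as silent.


Word: "president" (9 letters)
Left-to-right scan:
  (1) 'p' (letter)
  (2) 'r' (letter)
  (3) 'e' (letter)
  (4) 's' (letter)
  (5) 'i' (letter)
  (6) 'd' (letter)
  (7) 'e' (letter)
  (8) 'n' (letter)
  (9) 't' (letter)
Units from scan: 9
Sound units = 9 units


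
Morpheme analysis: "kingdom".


Word: "kingdom"
Morphemes: king + -dom
Each morpheme carries meaning
= 2 morphemes


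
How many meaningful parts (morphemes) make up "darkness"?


Word: "darkness"
Morphemes: dark | -ness
Each morpheme carries meaning
= 2 morphemes


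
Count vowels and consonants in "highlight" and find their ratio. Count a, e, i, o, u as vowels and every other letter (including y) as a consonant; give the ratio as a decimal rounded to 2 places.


Word: "highlight"
Vowels (a,e,i,o,u): 2
Consonants: 7
Ratio = 2/7
= 0.29


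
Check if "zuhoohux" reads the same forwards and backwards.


Word: "zuhoohux"
Reversed: "xuhoohuz"
Forward == Backward? zuhoohux != xuhoohuz
Palindrome = No


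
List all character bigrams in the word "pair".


Word: "pair" (length 4)
Number of bigrams = 4 - 2 + 1 = 3
  Position 0: "pa"
  Position 1: "ai"
  Position 2: "ir"
Bigrams = "pa", "ai", "ir"


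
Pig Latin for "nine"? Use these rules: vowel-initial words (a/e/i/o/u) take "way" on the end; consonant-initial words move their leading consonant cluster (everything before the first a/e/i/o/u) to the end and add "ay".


Word: "nine"
Starts with consonant(s) → move to end, add 'ay'
Consonant cluster: "n"
Pig Latin = "inenay"


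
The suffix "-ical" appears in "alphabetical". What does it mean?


Suffix: -ical
As in: alphabetical -> alphabet + -ical
Meaning = relating to


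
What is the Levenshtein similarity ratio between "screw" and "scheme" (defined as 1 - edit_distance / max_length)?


Word 1: "screw" (length 5)
Word 2: "scheme" (length 6)
One optimal edit sequence:
  1. keep 's'
  2. keep 'c'
  3. substitute 'r' -> 'h'  (+1)
  4. keep 'e'
  5. insert 'm'  (+1)
  6. substitute 'w' -> 'e'  (+1)
Edit distance = 3
Max length = max(5, 6) = 6
Similarity = 1 - 3/6
= 0.5000


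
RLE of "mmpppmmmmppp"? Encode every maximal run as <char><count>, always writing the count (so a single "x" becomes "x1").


String: "mmpppmmmmppp"
Scanning for consecutive runs:
  'm' x 2
  'p' x 3
  'm' x 4
  'p' x 3
RLE = "m2p3m4p3"


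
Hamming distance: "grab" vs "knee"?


Comparing character by character (same length = 4):
  Pos 0: 'g' vs 'k' !=
  Pos 1: 'r' vs 'n' !=
  Pos 2: 'a' vs 'e' !=
  Pos 3: 'b' vs 'e' !=
Hamming distance = 4


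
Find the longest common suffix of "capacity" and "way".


Word 1: "capacity"
Word 2: "way"
Comparing from end:
  Pos -1: 'y' == 'y'
  Pos -2: 't' != 'a' (stop)
LCS = "y" (length 1)


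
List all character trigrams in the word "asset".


Word: "asset" (length 5)
Number of trigrams = 5 - 3 + 1 = 3
  Position 0: "ass"
  Position 1: "sse"
  Position 2: "set"
Trigrams = "ass", "sse", "set"


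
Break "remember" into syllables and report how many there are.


Word: "remember"
Syllable breakdown: re-mem-ber
Counting: 3 parts
= 3 syllables


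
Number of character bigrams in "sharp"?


Word: "sharp" (length 5)
Number of 2-grams = length - 2 + 1 = 5 - 2 + 1
= 4


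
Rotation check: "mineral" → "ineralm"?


Word: "mineral", Candidate: "ineralm"
Method: check if candidate is substring of word+word
"mineralmineral" contains "ineralm"? Yes
Is rotation = Yes


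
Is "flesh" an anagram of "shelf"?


Word 1: "shelf" → sorted: efhls
Word 2: "flesh" → sorted: efhls
Same letters? efhls == efhls
Anagram = Yes


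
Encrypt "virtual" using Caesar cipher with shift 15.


Word: "virtual"
Shift: 15
Each letter → (letter + shift) mod 26:
  'v' (21) + 15 = 10 → 'k'
  'i' (8) + 15 = 23 → 'x'
  'r' (17) + 15 = 6 → 'g'
  't' (19) + 15 = 8 → 'i'
  'u' (20) + 15 = 9 → 'j'
  'a' (0) + 15 = 15 → 'p'
  'l' (11) + 15 = 0 → 'a'
Result = "kxgijpa"


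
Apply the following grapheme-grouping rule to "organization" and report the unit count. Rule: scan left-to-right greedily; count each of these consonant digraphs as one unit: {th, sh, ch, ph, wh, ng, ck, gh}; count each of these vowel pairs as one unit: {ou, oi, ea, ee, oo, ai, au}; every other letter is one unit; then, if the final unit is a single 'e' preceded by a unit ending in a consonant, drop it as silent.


Word: "organization" (12 letters)
Left-to-right scan:
  1. 'o' (letter)
  2. 'r' (letter)
  3. 'g' (letter)
  4. 'a' (letter)
  5. 'n' (letter)
  6. 'i' (letter)
  7. 'z' (letter)
  8. 'a' (letter)
  9. 't' (letter)
  10. 'i' (letter)
  11. 'o' (letter)
  12. 'n' (letter)
Units from scan: 12
Sound units = 12 units


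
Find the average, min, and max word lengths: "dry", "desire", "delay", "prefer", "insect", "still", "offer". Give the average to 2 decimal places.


Lengths: "dry"=3, "desire"=6, "delay"=5, "prefer"=6, "insect"=6, "still"=5, "offer"=5
Sum = 36, Count = 7
Average = 36/7 = 5.14
= avg=5.14, min=3, max=6


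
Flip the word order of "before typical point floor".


Original: "before typical point floor"
Words (1..n): before | typical | point | floor
Reversed (n..1): floor | point | typical | before
Result = "floor point typical before"


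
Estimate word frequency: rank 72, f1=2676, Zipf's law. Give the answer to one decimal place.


Zipf's law: f(r) = f(1) / r
f(1) = 2676
f(72) = 2676 / 72
= 37.2 occurrences


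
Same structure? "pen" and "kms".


Pattern of "pen": [0, 1, 2]
Pattern of "kms": [0, 1, 2]
Patterns match
Same pattern = Yes


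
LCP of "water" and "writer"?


Word 1: "water"
Word 2: "writer"
Comparing from start:
  Pos 0: 'w' == 'w'
  Pos 1: 'a' != 'r' (stop)
LCP = "w" (length 1)


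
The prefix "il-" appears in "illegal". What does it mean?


Prefix: il-
As in: illegal -> il- + legal
Meaning = not


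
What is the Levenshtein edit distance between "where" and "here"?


Word 1: "where" (length 5)
Word 2: "here" (length 4)
One optimal edit sequence (insert/delete/substitute each cost 1):
  1. delete 'w'  (+1)
  2. keep 'h'
  3. keep 'e'
  4. keep 'r'
  5. keep 'e'
Total edit operations: 1
Edit distance = 1


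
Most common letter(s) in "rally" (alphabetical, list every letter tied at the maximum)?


Word: "rally"
Letter counts:
  'a': 1
  'l': 2
  'r': 1
  'y': 1
Maximum count = 2
Most frequent = 'l' (2 times each)


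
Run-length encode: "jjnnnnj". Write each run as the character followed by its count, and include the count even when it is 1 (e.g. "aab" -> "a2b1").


String: "jjnnnnj"
Scanning for consecutive runs:
  'j' x 2
  'n' x 4
  'j' x 1
RLE = "j2n4j1"


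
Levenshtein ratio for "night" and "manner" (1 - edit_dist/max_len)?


Word 1: "night" (length 5)
Word 2: "manner" (length 6)
One optimal edit sequence:
  1. insert 'm'  (+1)
  2. substitute 'n' -> 'a'  (+1)
  3. substitute 'i' -> 'n'  (+1)
  4. substitute 'g' -> 'n'  (+1)
  5. substitute 'h' -> 'e'  (+1)
  6. substitute 't' -> 'r'  (+1)
Edit distance = 6
Max length = max(5, 6) = 6
Similarity = 1 - 6/6
= 0.0000


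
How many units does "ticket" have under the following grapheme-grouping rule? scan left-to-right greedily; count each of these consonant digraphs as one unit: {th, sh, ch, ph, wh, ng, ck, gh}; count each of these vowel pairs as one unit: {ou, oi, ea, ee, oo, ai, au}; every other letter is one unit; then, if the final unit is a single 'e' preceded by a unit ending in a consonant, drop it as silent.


Word: "ticket" (6 letters)
Left-to-right scan:
  1. 't' (letter)
  2. 'i' (letter)
  3. 'ck' (digraph)
  4. 'e' (letter)
  5. 't' (letter)
Units from scan: 5
Sound units = 5 units


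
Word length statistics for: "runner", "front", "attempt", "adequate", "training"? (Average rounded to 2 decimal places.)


Lengths: "runner"=6, "front"=5, "attempt"=7, "adequate"=8, "training"=8
Sum = 34, Count = 5
Average = 34/5 = 6.80
= avg=6.80, min=5, max=8


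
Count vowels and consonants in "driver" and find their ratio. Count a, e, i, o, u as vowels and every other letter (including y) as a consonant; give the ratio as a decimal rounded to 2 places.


Word: "driver"
Vowels (a,e,i,o,u): 2
Consonants: 4
Ratio = 2/4
= 0.50


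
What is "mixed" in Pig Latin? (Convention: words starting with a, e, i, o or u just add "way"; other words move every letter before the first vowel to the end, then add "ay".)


Word: "mixed"
Starts with consonant(s) → move to end, add 'ay'
Consonant cluster: "m"
Pig Latin = "ixedmay"


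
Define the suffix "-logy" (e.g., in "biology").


Suffix: -logy
Example: biology (bio- + -logy)
Meaning = study of


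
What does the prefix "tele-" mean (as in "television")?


Prefix: tele-
Example: television = tele- + vision
Meaning = distant


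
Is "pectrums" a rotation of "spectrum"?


Word: "spectrum", Candidate: "pectrums"
Method: check if candidate is substring of word+word
"spectrumspectrum" contains "pectrums"? Yes
Is rotation = Yes


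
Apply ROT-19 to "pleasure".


Word: "pleasure"
Shift: 19
Each letter → (letter + shift) mod 26:
  'p' (15) + 19 = 8 → 'i'
  'l' (11) + 19 = 4 → 'e'
  'e' (4) + 19 = 23 → 'x'
  'a' (0) + 19 = 19 → 't'
  's' (18) + 19 = 11 → 'l'
  'u' (20) + 19 = 13 → 'n'
  'r' (17) + 19 = 10 → 'k'
  'e' (4) + 19 = 23 → 'x'
Result = "iextlnkx"


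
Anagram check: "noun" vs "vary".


Word 1: "noun" → sorted: nnou
Word 2: "vary" → sorted: arvy
Same letters? nnou != arvy
Anagram = No


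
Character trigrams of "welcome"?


Word: "welcome" (length 7)
Number of trigrams = 7 - 3 + 1 = 5
  Position 0: "wel"
  Position 1: "elc"
  Position 2: "lco"
  Position 3: "com"
  Position 4: "ome"
Trigrams = "wel", "elc", "lco", "com", "ome"


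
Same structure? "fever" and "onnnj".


Pattern of "fever": [0, 1, 2, 1, 3]
Pattern of "onnnj": [0, 1, 1, 1, 2]
Patterns do not match
Same pattern = No


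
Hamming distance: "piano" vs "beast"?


Comparing character by character (same length = 5):
  Pos 0: 'p' vs 'b' !=
  Pos 1: 'i' vs 'e' !=
  Pos 2: 'a' vs 'a' =
  Pos 3: 'n' vs 's' !=
  Pos 4: 'o' vs 't' !=
Hamming distance = 4


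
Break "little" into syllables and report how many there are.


Word: "little"
Syllable breakdown: lit | tle
Counting: 2 parts
= 2 syllables


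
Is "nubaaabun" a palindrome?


Word: "nubaaabun"
Reversed: "nubaaabun"
Forward == Backward? nubaaabun == nubaaabun
Palindrome = Yes


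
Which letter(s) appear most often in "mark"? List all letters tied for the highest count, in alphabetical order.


Word: "mark"
Letter counts:
  'a': 1
  'k': 1
  'm': 1
  'r': 1
Maximum count = 1
Most frequent = 'a', 'k', 'm', 'r' (1 time each)


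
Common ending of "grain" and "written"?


Word 1: "grain"
Word 2: "written"
Comparing from end:
  Pos -1: 'n' == 'n'
  Pos -2: 'i' != 'e' (stop)
LCS = "n" (length 1)


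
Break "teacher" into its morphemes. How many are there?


Word: "teacher"
Morphemes: teach | -er
Each morpheme carries meaning
= 2 morphemes


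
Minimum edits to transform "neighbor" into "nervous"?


Word 1: "neighbor" (length 8)
Word 2: "nervous" (length 7)
One optimal edit sequence (insert/delete/substitute each cost 1):
  1. keep 'n'
  2. keep 'e'
  3. delete 'i'  (+1)
  4. substitute 'g' -> 'r'  (+1)
  5. substitute 'h' -> 'v'  (+1)
  6. substitute 'b' -> 'o'  (+1)
  7. substitute 'o' -> 'u'  (+1)
  8. substitute 'r' -> 's'  (+1)
Total edit operations: 6
Edit distance = 6


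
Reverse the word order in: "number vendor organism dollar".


Original: "number vendor organism dollar"
Words (1..n): number | vendor | organism | dollar
Reversed (n..1): dollar | organism | vendor | number
Result = "dollar organism vendor number"


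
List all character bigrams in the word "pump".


Word: "pump" (length 4)
Number of bigrams = 4 - 2 + 1 = 3
  Position 0: "pu"
  Position 1: "um"
  Position 2: "mp"
Bigrams = "pu", "um", "mp"


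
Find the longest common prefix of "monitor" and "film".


Word 1: "monitor"
Word 2: "film"
Comparing from start:
  Pos 0: 'm' != 'f' (stop)
LCP = "" (length 0)


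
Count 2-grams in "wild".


Word: "wild" (length 4)
Number of 2-grams = length - 2 + 1 = 4 - 2 + 1
= 3


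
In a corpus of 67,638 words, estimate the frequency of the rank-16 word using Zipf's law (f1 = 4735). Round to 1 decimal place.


Zipf's law: f(r) = f(1) / r
f(1) = 4735
f(16) = 4735 / 16
= 295.9 occurrences


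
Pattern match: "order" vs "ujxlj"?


Pattern of "order": [0, 1, 2, 3, 1]
Pattern of "ujxlj": [0, 1, 2, 3, 1]
Patterns match
Same pattern = Yes


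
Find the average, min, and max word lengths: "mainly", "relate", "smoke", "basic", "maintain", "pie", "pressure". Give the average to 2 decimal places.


Lengths: "mainly"=6, "relate"=6, "smoke"=5, "basic"=5, "maintain"=8, "pie"=3, "pressure"=8
Sum = 41, Count = 7
Average = 41/7 = 5.86
= avg=5.86, min=3, max=8


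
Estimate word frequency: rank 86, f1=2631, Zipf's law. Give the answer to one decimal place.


Zipf's law: f(r) = f(1) / r
f(1) = 2631
f(86) = 2631 / 86
= 30.6 occurrences


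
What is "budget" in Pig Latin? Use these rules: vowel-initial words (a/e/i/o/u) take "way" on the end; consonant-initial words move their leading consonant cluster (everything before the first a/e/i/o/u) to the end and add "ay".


Word: "budget"
Starts with consonant(s) → move to end, add 'ay'
Consonant cluster: "b"
Pig Latin = "udgetbay"


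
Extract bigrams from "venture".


Word: "venture" (length 7)
Number of bigrams = 7 - 2 + 1 = 6
  Position 0: "ve"
  Position 1: "en"
  Position 2: "nt"
  Position 3: "tu"
  Position 4: "ur"
  Position 5: "re"
Bigrams = "ve", "en", "nt", "tu", "ur", "re"


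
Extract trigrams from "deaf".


Word: "deaf" (length 4)
Number of trigrams = 4 - 3 + 1 = 2
  Position 0: "dea"
  Position 1: "eaf"
Trigrams = "dea", "eaf"


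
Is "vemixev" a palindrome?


Word: "vemixev"
Reversed: "veximev"
Forward == Backward? vemixev != veximev
Palindrome = No


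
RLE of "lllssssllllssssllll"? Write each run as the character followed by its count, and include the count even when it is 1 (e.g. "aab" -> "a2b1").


String: "lllssssllllssssllll"
Scanning for consecutive runs:
  'l' x 3
  's' x 4
  'l' x 4
  's' x 4
  'l' x 4
RLE = "l3s4l4s4l4"


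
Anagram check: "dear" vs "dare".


Word 1: "dear" → sorted: ader
Word 2: "dare" → sorted: ader
Same letters? ader == ader
Anagram = Yes


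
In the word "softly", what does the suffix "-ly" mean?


Suffix: -ly
As in: softly -> soft + -ly
Meaning = in a manner


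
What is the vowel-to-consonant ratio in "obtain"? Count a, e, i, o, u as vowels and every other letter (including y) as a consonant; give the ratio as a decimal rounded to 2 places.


Word: "obtain"
Vowels (a,e,i,o,u): 3
Consonants: 3
Ratio = 3/3
= 1.00


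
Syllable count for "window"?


Word: "window"
Syllable breakdown: win-dow
Counting: 2 parts
= 2 syllables


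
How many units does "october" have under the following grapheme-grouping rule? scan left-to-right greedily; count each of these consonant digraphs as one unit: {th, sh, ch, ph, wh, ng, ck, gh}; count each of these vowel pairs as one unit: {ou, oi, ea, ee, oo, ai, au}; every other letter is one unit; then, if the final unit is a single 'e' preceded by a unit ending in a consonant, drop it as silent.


Word: "october" (7 letters)
Left-to-right scan:
  1. 'o' (letter)
  2. 'c' (letter)
  3. 't' (letter)
  4. 'o' (letter)
  5. 'b' (letter)
  6. 'e' (letter)
  7. 'r' (letter)
Units from scan: 7
Sound units = 7 units


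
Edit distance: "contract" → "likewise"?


Word 1: "contract" (length 8)
Word 2: "likewise" (length 8)
One optimal edit sequence (insert/delete/substitute each cost 1):
  1. substitute 'c' -> 'l'  (+1)
  2. substitute 'o' -> 'i'  (+1)
  3. substitute 'n' -> 'k'  (+1)
  4. substitute 't' -> 'e'  (+1)
  5. substitute 'r' -> 'w'  (+1)
  6. substitute 'a' -> 'i'  (+1)
  7. substitute 'c' -> 's'  (+1)
  8. substitute 't' -> 'e'  (+1)
Total edit operations: 8
Edit distance = 8


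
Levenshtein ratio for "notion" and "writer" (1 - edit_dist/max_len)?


Word 1: "notion" (length 6)
Word 2: "writer" (length 6)
One optimal edit sequence:
  1. substitute 'n' -> 'w'  (+1)
  2. substitute 'o' -> 'r'  (+1)
  3. substitute 't' -> 'i'  (+1)
  4. substitute 'i' -> 't'  (+1)
  5. substitute 'o' -> 'e'  (+1)
  6. substitute 'n' -> 'r'  (+1)
Edit distance = 6
Max length = max(6, 6) = 6
Similarity = 1 - 6/6
= 0.0000


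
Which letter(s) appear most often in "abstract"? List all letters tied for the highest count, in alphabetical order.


Word: "abstract"
Letter counts:
  'a': 2
  'b': 1
  'c': 1
  'r': 1
  's': 1
  't': 2
Maximum count = 2
Most frequent = 'a', 't' (2 times each)


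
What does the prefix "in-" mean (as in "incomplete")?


Prefix: in-
Example: incomplete (in- + complete)
Meaning = not / into


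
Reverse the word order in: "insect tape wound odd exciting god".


Original: "insect tape wound odd exciting god"
Words (1..n): insect | tape | wound | odd | exciting | god
Reversed (n..1): god | exciting | odd | wound | tape | insect
Result = "god exciting odd wound tape insect"


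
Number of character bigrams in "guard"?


Word: "guard" (length 5)
Number of 2-grams = length - 2 + 1 = 5 - 2 + 1
= 4


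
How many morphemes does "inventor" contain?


Word: "inventor"
Morphemes: invent | -or
Each morpheme carries meaning
= 2 morphemes


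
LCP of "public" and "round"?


Word 1: "public"
Word 2: "round"
Comparing from start:
  Pos 0: 'p' != 'r' (stop)
LCP = "" (length 0)


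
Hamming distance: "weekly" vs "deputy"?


Comparing character by character (same length = 6):
  Pos 0: 'w' vs 'd' !=
  Pos 1: 'e' vs 'e' =
  Pos 2: 'e' vs 'p' !=
  Pos 3: 'k' vs 'u' !=
  Pos 4: 'l' vs 't' !=
  Pos 5: 'y' vs 'y' =
Hamming distance = 4


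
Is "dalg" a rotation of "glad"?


Word: "glad", Candidate: "dalg"
Method: check if candidate is substring of word+word
"gladglad" contains "dalg"? No
Is rotation = No


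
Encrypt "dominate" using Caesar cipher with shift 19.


Word: "dominate"
Shift: 19
Each letter → (letter + shift) mod 26:
  'd' (3) + 19 = 22 → 'w'
  'o' (14) + 19 = 7 → 'h'
  'm' (12) + 19 = 5 → 'f'
  'i' (8) + 19 = 1 → 'b'
  'n' (13) + 19 = 6 → 'g'
  'a' (0) + 19 = 19 → 't'
  't' (19) + 19 = 12 → 'm'
  'e' (4) + 19 = 23 → 'x'
Result = "whfbgtmx"


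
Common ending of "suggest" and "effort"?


Word 1: "suggest"
Word 2: "effort"
Comparing from end:
  Pos -1: 't' == 't'
  Pos -2: 's' != 'r' (stop)
LCS = "t" (length 1)


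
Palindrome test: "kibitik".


Word: "kibitik"
Reversed: "kitibik"
Forward == Backward? kibitik != kitibik
Palindrome = No


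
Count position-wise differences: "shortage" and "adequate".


Comparing character by character (same length = 8):
  Pos 0: 's' vs 'a' !=
  Pos 1: 'h' vs 'd' !=
  Pos 2: 'o' vs 'e' !=
  Pos 3: 'r' vs 'q' !=
  Pos 4: 't' vs 'u' !=
  Pos 5: 'a' vs 'a' =
  Pos 6: 'g' vs 't' !=
  Pos 7: 'e' vs 'e' =
Hamming distance = 6


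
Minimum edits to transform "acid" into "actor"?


Word 1: "acid" (length 4)
Word 2: "actor" (length 5)
One optimal edit sequence (insert/delete/substitute each cost 1):
  1. keep 'a'
  2. keep 'c'
  3. insert 't'  (+1)
  4. substitute 'i' -> 'o'  (+1)
  5. substitute 'd' -> 'r'  (+1)
Total edit operations: 3
Edit distance = 3


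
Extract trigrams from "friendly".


Word: "friendly" (length 8)
Number of trigrams = 8 - 3 + 1 = 6
  Position 0: "fri"
  Position 1: "rie"
  Position 2: "ien"
  Position 3: "end"
  Position 4: "ndl"
  Position 5: "dly"
Trigrams = "fri", "rie", "ien", "end", "ndl", "dly"


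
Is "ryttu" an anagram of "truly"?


Word 1: "truly" → sorted: lrtuy
Word 2: "ryttu" → sorted: rttuy
Same letters? lrtuy != rttuy
Anagram = No


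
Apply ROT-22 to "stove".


Word: "stove"
Shift: 22
Each letter → (letter + shift) mod 26:
  's' (18) + 22 = 14 → 'o'
  't' (19) + 22 = 15 → 'p'
  'o' (14) + 22 = 10 → 'k'
  'v' (21) + 22 = 17 → 'r'
  'e' (4) + 22 = 0 → 'a'
Result = "opkra"


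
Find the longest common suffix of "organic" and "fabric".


Word 1: "organic"
Word 2: "fabric"
Comparing from end:
  Pos -1: 'c' == 'c'
  Pos -2: 'i' == 'i'
  Pos -3: 'n' != 'r' (stop)
LCS = "ic" (length 2)


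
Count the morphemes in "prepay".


Word: "prepay"
Morphemes: pre- / pay
Each morpheme carries meaning
= 2 morphemes


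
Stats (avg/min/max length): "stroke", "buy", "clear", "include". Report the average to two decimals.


Lengths: "stroke"=6, "buy"=3, "clear"=5, "include"=7
Sum = 21, Count = 4
Average = 21/4 = 5.25
= avg=5.25, min=3, max=7


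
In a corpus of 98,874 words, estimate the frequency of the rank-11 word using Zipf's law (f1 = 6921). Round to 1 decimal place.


Zipf's law: f(r) = f(1) / r
f(1) = 6921
f(11) = 6921 / 11
= 629.2 occurrences


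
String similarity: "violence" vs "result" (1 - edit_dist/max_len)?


Word 1: "violence" (length 8)
Word 2: "result" (length 6)
One optimal edit sequence:
  1. delete 'v'  (+1)
  2. delete 'i'  (+1)
  3. substitute 'o' -> 'r'  (+1)
  4. substitute 'l' -> 'e'  (+1)
  5. substitute 'e' -> 's'  (+1)
  6. substitute 'n' -> 'u'  (+1)
  7. substitute 'c' -> 'l'  (+1)
  8. substitute 'e' -> 't'  (+1)
Edit distance = 8
Max length = max(8, 6) = 8
Similarity = 1 - 8/8
= 0.0000


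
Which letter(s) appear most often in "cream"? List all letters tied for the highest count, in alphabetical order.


Word: "cream"
Letter counts:
  'a': 1
  'c': 1
  'e': 1
  'm': 1
  'r': 1
Maximum count = 1
Most frequent = 'a', 'c', 'e', 'm', 'r' (1 time each)


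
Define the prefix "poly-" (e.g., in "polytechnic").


Prefix: poly-
As in: polytechnic -> poly- + technic
Meaning = many


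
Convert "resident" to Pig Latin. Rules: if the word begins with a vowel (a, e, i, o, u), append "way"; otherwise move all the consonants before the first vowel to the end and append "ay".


Word: "resident"
Starts with consonant(s) → move to end, add 'ay'
Consonant cluster: "r"
Pig Latin = "esidentray"


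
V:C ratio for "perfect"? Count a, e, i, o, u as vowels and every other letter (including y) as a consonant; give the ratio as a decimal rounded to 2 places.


Word: "perfect"
Vowels (a,e,i,o,u): 2
Consonants: 5
Ratio = 2/5
= 0.40


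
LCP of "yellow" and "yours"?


Word 1: "yellow"
Word 2: "yours"
Comparing from start:
  Pos 0: 'y' == 'y'
  Pos 1: 'e' != 'o' (stop)
LCP = "y" (length 1)
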